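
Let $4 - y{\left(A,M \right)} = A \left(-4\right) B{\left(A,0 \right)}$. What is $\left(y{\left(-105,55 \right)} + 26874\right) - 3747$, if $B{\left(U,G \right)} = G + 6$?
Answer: $20611$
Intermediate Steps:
$B{\left(U,G \right)} = 6 + G$
$y{\left(A,M \right)} = 4 + 24 A$ ($y{\left(A,M \right)} = 4 - A \left(-4\right) \left(6 + 0\right) = 4 - - 4 A 6 = 4 - - 24 A = 4 + 24 A$)
$\left(y{\left(-105,55 \right)} + 26874\right) - 3747 = \left(\left(4 + 24 \left(-105\right)\right) + 26874\right) - 3747 = \left(\left(4 - 2520\right) + 26874\right) - 3747 = \left(-2516 + 26874\right) - 3747 = 24358 - 3747 = 20611$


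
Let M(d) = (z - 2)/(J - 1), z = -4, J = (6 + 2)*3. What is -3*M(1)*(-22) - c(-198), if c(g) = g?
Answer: 4158/23 ≈ 180.78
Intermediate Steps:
J = 24 (J = 8*3 = 24)
M(d) = -6/23 (M(d) = (-4 - 2)/(24 - 1) = -6/23)
-3*M(1)*(-22) - c(-198) = -3*(-6/23)*(-22) - 1*(-198) = (18/23)*(-22) + 198 = -396/23 + 198 = 4158/23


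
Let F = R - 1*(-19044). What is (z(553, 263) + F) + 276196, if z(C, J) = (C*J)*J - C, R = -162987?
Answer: 38382157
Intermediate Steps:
F = -143943 (F = -162987 - 1*(-19044) = -162987 + 19044 = -143943)
z(C, J) = -C + C*J**2 (z(C, J) = C*J**2 - C = -C + C*J**2)
(z(553, 263) + F) + 276196 = (553*(-1 + 263**2) - 143943) + 276196 = (553*(-1 + 69169) - 143943) + 276196 = (553*69168 - 143943) + 276196 = (38249904 - 143943) + 276196 = 38105961 + 276196 = 38382157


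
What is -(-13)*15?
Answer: 195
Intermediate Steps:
-(-13)*15 = -1*(-195) = 195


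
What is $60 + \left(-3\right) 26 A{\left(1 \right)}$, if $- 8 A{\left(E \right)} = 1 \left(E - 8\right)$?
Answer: $- \frac{33}{4} \approx -8.25$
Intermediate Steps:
$A{\left(E \right)} = 1 - \frac{E}{8}$ ($A{\left(E \right)} = - \frac{1 \left(E - 8\right)}{8} = - \frac{1 \left(-8 + E\right)}{8} = - \frac{-8 + E}{8} = 1 - \frac{E}{8}$)
$60 + \left(-3\right) 26 A{\left(1 \right)} = 60 + \left(-3\right) 26 \left(1 - \frac{1}{8}\right) = 60 - 78 \left(1 - \frac{1}{8}\right) = 60 - \frac{273}{4} = - \frac{33}{4}$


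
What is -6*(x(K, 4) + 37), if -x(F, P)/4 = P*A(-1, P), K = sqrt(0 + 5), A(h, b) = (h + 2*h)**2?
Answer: 642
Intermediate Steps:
A(h, b) = 9*h**2 (A(h, b) = (3*h)**2 = 9*h**2)
K = sqrt(5) ≈ 2.2361
x(F, P) = -36*P (x(F, P) = -4*P*9*(-1)**2 = -4*P*9*1 = -4*P*9 = -36*P)
-6*(x(K, 4) + 37) = -6*(-36*4 + 37) = -6*(-144 + 37) = -6*(-107) = 642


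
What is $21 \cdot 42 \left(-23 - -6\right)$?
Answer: $-14994$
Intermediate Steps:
$21 \cdot 42 \left(-23 - -6\right) = 882 \left(-23 + 6\right) = 882 \left(-17\right) = -14994$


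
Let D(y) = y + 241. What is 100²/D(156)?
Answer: 10000/397 ≈ 25.189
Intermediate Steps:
D(y) = 241 + y
100²/D(156) = 100²/(241 + 156) = 10000/397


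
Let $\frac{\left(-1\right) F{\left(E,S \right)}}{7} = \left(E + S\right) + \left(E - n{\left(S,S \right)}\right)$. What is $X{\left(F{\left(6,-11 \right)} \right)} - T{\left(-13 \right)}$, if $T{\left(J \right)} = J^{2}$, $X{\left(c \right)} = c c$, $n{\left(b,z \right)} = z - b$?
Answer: $-120$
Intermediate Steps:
$F{\left(E,S \right)} = - 14 E - 7 S$ ($F{\left(E,S \right)} = - 7 \left(\left(E + S\right) + \left(E - \left(S - S\right)\right)\right) = - 7 \left(\left(E + S\right) + \left(E - 0\right)\right) = - 7 \left(\left(E + S\right) + \left(E + 0\right)\right) = - 7 \left(\left(E + S\right) + E\right) = - 7 \left(S + 2 E\right) = - 14 E - 7 S$)
$X{\left(c \right)} = c^{2}$
$X{\left(F{\left(6,-11 \right)} \right)} - T{\left(-13 \right)} = \left(\left(-14\right) 6 - -77\right)^{2} - \left(-13\right)^{2} = \left(-84 + 77\right)^{2} - 169 = \left(-7\right)^{2} - 169 = 49 - 169 = -120$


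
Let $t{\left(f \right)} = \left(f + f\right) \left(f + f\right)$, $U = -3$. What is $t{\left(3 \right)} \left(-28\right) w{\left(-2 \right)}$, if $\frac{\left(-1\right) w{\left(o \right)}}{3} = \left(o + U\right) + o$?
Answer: $-21168$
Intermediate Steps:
$w{\left(o \right)} = 9 - 6 o$ ($w{\left(o \right)} = - 3 \left(\left(o - 3\right) + o\right) = - 3 \left(\left(-3 + o\right) + o\right) = - 3 \left(-3 + 2 o\right) = 9 - 6 o$)
$t{\left(f \right)} = 4 f^{2}$ ($t{\left(f \right)} = 2 f 2 f = 4 f^{2}$)
$t{\left(3 \right)} \left(-28\right) w{\left(-2 \right)} = 4 \cdot 3^{2} \left(-28\right) \left(9 - -12\right) = 4 \cdot 9 \left(-28\right) \left(9 + 12\right) = 36 \left(-28\right) 21 = \left(-1008\right) 21 = -21168$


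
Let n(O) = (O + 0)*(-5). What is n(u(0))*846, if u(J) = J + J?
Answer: 0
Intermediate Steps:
u(J) = 2*J
n(O) = -5*O (n(O) = O*(-5) = -5*O)
n(u(0))*846 = -10*0*846 = -5*0*846 = 0*846 = 0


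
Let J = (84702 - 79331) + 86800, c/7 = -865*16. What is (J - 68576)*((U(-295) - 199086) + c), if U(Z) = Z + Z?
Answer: -6997238820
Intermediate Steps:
U(Z) = 2*Z
c = -96880 (c = 7*(-865*16) = 7*(-13840) = -96880)
J = 92171 (J = 5371 + 86800 = 92171)
(J - 68576)*((U(-295) - 199086) + c) = (92171 - 68576)*((2*(-295) - 199086) - 96880) = 23595*((-590 - 199086) - 96880) = 23595*(-199676 - 96880) = 23595*(-296556) = -6997238820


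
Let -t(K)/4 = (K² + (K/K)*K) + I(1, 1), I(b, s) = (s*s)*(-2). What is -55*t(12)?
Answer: 33880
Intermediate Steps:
I(b, s) = -2*s² (I(b, s) = s²*(-2) = -2*s²)
t(K) = 8 - 4*K - 4*K² (t(K) = -4*((K² + (K/K)*K) - 2*1²) = -4*((K² + 1*K) - 2*1) = -4*((K² + K) - 2) = -4*((K + K²) - 2) = -4*(-2 + K + K²) = 8 - 4*K - 4*K²)
-55*t(12) = -55*(8 - 4*12 - 4*12²) = -55*(8 - 48 - 4*144) = -55*(8 - 48 - 576) = -55*(-616) = 33880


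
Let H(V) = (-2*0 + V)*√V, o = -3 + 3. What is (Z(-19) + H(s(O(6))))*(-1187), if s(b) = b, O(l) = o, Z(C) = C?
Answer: 22553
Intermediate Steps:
o = 0
O(l) = 0
H(V) = V^(3/2) (H(V) = (0 + V)*√V = V*√V = V^(3/2))
(Z(-19) + H(s(O(6))))*(-1187) = (-19 + 0^(3/2))*(-1187) = (-19 + 0)*(-1187) = -19*(-1187) = 22553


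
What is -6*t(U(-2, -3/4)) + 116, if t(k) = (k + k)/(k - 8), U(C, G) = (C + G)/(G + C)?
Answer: 824/7 ≈ 117.71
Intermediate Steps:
U(C, G) = 1 (U(C, G) = (C + G)/(C + G) = 1)
t(k) = 2*k/(-8 + k) (t(k) = (2*k)/(-8 + k) = 2*k/(-8 + k))
-6*t(U(-2, -3/4)) + 116 = -12/(-8 + 1) + 116 = -12/(-7) + 116 = -12*(-1)/7 + 116 = -6*(-2/7) + 116 = 12/7 + 116 = 824/7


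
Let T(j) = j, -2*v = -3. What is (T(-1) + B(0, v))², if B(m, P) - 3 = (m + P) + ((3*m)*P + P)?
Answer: 25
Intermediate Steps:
v = 3/2 (v = -½*(-3) = 3/2 ≈ 1.5000)
B(m, P) = 3 + m + 2*P + 3*P*m (B(m, P) = 3 + ((m + P) + ((3*m)*P + P)) = 3 + ((P + m) + (3*P*m + P)) = 3 + ((P + m) + (P + 3*P*m)) = 3 + (m + 2*P + 3*P*m) = 3 + m + 2*P + 3*P*m)
(T(-1) + B(0, v))² = (-1 + (3 + 0 + 2*(3/2) + 3*(3/2)*0))² = (-1 + (3 + 0 + 3 + 0))² = (-1 + 6)² = 5² = 25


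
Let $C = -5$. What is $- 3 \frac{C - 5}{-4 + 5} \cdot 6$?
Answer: $180$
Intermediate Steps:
$- 3 \frac{C - 5}{-4 + 5} \cdot 6 = - 3 \frac{-5 - 5}{-4 + 5} \cdot 6 = - 3 \left(- \frac{10}{1}\right) 6 = - 3 \left(\left(-10\right) 1\right) 6 = \left(-3\right) \left(-10\right) 6 = 30 \cdot 6 = 180$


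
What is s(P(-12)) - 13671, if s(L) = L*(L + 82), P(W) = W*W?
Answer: 18873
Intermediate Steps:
P(W) = W²
s(L) = L*(82 + L)
s(P(-12)) - 13671 = (-12)²*(82 + (-12)²) - 13671 = 144*(82 + 144) - 13671 = 144*226 - 13671 = 32544 - 13671 = 18873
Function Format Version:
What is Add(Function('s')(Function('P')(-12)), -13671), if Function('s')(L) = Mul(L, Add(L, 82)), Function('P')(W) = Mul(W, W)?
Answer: 18873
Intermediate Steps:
Function('P')(W) = Pow(W, 2)
Function('s')(L) = Mul(L, Add(82, L))
Add(Function('s')(Function('P')(-12)), -13671) = Add(Mul(Pow(-12, 2), Add(82, Pow(-12, 2))), -13671) = Add(Mul(144, Add(82, 144)), -13671) = Add(Mul(144, 226), -13671) = Add(32544, -13671) = 18873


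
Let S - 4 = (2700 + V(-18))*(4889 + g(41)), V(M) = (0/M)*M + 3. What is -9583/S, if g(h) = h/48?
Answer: -153328/211476477 ≈ -0.00072504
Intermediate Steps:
g(h) = h/48 (g(h) = h*(1/48) = h/48)
V(M) = 3 (V(M) = 0*M + 3 = 0 + 3 = 3)
S = 211476477/16 (S = 4 + (2700 + 3)*(4889 + (1/48)*41) = 4 + 2703*(4889 + 41/48) = 4 + 2703*(234713/48) = 4 + 211476413/16 = 211476477/16 ≈ 1.3217e+7)
-9583/S = -9583/211476477/16 = -9583*16/211476477 = -153328/211476477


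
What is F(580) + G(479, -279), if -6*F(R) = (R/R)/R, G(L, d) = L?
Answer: 1666919/3480 ≈ 479.00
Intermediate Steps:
F(R) = -1/(6*R) (F(R) = -R/R/(6*R) = -1/(6*R))
F(580) + G(479, -279) = -⅙/580 + 479 = -⅙*1/580 + 479 = -1/3480 + 479 = 1666919/3480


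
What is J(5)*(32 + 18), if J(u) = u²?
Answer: 1250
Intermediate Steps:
J(5)*(32 + 18) = 5²*(32 + 18) = 25*50 = 1250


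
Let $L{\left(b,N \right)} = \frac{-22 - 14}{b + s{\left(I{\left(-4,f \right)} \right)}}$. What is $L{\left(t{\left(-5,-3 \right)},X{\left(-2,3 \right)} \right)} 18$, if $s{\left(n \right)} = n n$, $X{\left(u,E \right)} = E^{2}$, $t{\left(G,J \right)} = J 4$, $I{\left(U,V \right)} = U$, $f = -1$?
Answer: $-162$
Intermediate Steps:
$t{\left(G,J \right)} = 4 J$
$s{\left(n \right)} = n^{2}$
$L{\left(b,N \right)} = - \frac{36}{16 + b}$ ($L{\left(b,N \right)} = \frac{-22 - 14}{b + \left(-4\right)^{2}} = - \frac{36}{b + 16} = - \frac{36}{16 + b}$)
$L{\left(t{\left(-5,-3 \right)},X{\left(-2,3 \right)} \right)} 18 = - \frac{36}{16 + 4 \left(-3\right)} 18 = - \frac{36}{16 - 12} \cdot 18 = - \frac{36}{4} \cdot 18 = \left(-36\right) \frac{1}{4} \cdot 18 = \left(-9\right) 18 = -162$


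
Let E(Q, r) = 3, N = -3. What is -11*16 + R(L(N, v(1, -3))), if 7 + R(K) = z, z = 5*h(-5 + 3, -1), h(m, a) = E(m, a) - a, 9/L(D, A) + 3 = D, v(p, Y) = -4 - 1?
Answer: -163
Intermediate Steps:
v(p, Y) = -5
L(D, A) = 9/(-3 + D)
h(m, a) = 3 - a
z = 20 (z = 5*(3 - 1*(-1)) = 5*(3 + 1) = 5*4 = 20)
R(K) = 13 (R(K) = -7 + 20 = 13)
-11*16 + R(L(N, v(1, -3))) = -11*16 + 13 = -176 + 13 = -163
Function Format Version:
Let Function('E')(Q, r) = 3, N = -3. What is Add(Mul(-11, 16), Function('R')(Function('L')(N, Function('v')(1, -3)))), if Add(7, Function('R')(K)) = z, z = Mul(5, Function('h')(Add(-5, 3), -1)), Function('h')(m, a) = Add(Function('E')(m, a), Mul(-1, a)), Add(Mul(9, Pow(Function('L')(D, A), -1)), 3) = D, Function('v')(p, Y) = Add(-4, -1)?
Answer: -163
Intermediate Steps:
Function('v')(p, Y) = -5
Function('L')(D, A) = Mul(9, Pow(Add(-3, D), -1))
Function('h')(m, a) = Add(3, Mul(-1, a))
z = 20 (z = Mul(5, Add(3, Mul(-1, -1))) = Mul(5, Add(3, 1)) = Mul(5, 4) = 20)
Function('R')(K) = 13 (Function('R')(K) = Add(-7, 20) = 13)
Add(Mul(-11, 16), Function('R')(Function('L')(N, Function('v')(1, -3)))) = Add(Mul(-11, 16), 13) = Add(-176, 13) = -163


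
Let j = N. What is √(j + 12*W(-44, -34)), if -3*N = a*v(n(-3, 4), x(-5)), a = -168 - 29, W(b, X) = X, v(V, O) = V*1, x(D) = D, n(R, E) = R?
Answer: 11*I*√5 ≈ 24.597*I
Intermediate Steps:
v(V, O) = V
a = -197
N = -197 (N = -(-197)*(-3)/3 = -⅓*591 = -197)
j = -197
√(j + 12*W(-44, -34)) = √(-197 + 12*(-34)) = √(-197 - 408) = √(-605) = 11*I*√5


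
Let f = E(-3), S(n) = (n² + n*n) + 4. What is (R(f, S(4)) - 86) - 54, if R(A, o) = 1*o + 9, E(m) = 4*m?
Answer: -95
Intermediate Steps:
S(n) = 4 + 2*n² (S(n) = (n² + n²) + 4 = 2*n² + 4 = 4 + 2*n²)
f = -12 (f = 4*(-3) = -12)
R(A, o) = 9 + o (R(A, o) = o + 9 = 9 + o)
(R(f, S(4)) - 86) - 54 = ((9 + (4 + 2*4²)) - 86) - 54 = ((9 + (4 + 2*16)) - 86) - 54 = ((9 + (4 + 32)) - 86) - 54 = ((9 + 36) - 86) - 54 = (45 - 86) - 54 = -41 - 54 = -95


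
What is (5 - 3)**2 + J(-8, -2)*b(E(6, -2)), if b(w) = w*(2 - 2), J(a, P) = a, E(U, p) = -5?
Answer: 4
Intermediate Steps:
b(w) = 0 (b(w) = w*0 = 0)
(5 - 3)**2 + J(-8, -2)*b(E(6, -2)) = (5 - 3)**2 - 8*0 = 2**2 + 0 = 4 + 0 = 4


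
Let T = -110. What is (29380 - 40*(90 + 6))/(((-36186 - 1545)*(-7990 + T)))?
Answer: 1277/15281055 ≈ 8.3568e-5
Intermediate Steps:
(29380 - 40*(90 + 6))/(((-36186 - 1545)*(-7990 + T))) = (29380 - 40*(90 + 6))/(((-36186 - 1545)*(-7990 - 110))) = (29380 - 40*96)/((-37731*(-8100))) = (29380 - 3840)/305621100 = 25540*(1/305621100) = 1277/15281055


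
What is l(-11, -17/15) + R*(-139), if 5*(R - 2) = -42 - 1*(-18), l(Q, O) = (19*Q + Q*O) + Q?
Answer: 545/3 ≈ 181.67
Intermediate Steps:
l(Q, O) = 20*Q + O*Q (l(Q, O) = (19*Q + O*Q) + Q = 20*Q + O*Q)
R = -14/5 (R = 2 + (-42 - 1*(-18))/5 = 2 + (-42 + 18)/5 = 2 + (⅕)*(-24) = 2 - 24/5 = -14/5 ≈ -2.8000)
l(-11, -17/15) + R*(-139) = -11*(20 - 17/15) - 14/5*(-139) = -11*(20 - 17*1/15) + 1946/5 = -11*(20 - 17/15) + 1946/5 = -11*283/15 + 1946/5 = -3113/15 + 1946/5 = 545/3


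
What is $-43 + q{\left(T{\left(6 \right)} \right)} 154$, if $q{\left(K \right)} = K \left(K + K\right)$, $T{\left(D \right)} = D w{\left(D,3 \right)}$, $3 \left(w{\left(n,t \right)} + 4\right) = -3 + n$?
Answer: $99749$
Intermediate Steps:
$w{\left(n,t \right)} = -5 + \frac{n}{3}$ ($w{\left(n,t \right)} = -4 + \frac{-3 + n}{3} = -4 + \left(-1 + \frac{n}{3}\right) = -5 + \frac{n}{3}$)
$T{\left(D \right)} = D \left(-5 + \frac{D}{3}\right)$
$q{\left(K \right)} = 2 K^{2}$ ($q{\left(K \right)} = K 2 K = 2 K^{2}$)
$-43 + q{\left(T{\left(6 \right)} \right)} 154 = -43 + 2 \left(\frac{1}{3} \cdot 6 \left(-15 + 6\right)\right)^{2} \cdot 154 = -43 + 2 \left(\frac{1}{3} \cdot 6 \left(-9\right)\right)^{2} \cdot 154 = -43 + 2 \left(-18\right)^{2} \cdot 154 = -43 + 2 \cdot 324 \cdot 154 = -43 + 648 \cdot 154 = -43 + 99792 = 99749$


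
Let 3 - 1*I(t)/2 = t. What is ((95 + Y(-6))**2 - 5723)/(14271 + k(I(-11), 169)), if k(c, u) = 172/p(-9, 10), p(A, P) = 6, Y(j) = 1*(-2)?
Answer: 8778/42899 ≈ 0.20462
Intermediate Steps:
Y(j) = -2
I(t) = 6 - 2*t
k(c, u) = 86/3 (k(c, u) = 172/6 = 172*(1/6) = 86/3)
((95 + Y(-6))**2 - 5723)/(14271 + k(I(-11), 169)) = ((95 - 2)**2 - 5723)/(14271 + 86/3) = (93**2 - 5723)/(42899/3) = (8649 - 5723)*(3/42899) = 2926*(3/42899) = 8778/42899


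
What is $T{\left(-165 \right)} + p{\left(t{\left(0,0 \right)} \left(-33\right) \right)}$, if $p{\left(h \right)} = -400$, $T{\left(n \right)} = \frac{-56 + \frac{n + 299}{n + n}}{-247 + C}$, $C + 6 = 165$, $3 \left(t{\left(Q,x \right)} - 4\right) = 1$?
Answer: $- \frac{5798693}{14520} \approx -399.36$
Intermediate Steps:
$t{\left(Q,x \right)} = \frac{13}{3}$ ($t{\left(Q,x \right)} = 4 + \frac{1}{3} \cdot 1 = 4 + \frac{1}{3} = \frac{13}{3}$)
$C = 159$ ($C = -6 + 165 = 159$)
$T{\left(n \right)} = \frac{7}{11} - \frac{299 + n}{176 n}$ ($T{\left(n \right)} = \frac{-56 + \frac{n + 299}{n + n}}{-247 + 159} = \frac{-56 + \frac{299 + n}{2 n}}{-88} = \left(-56 + \left(299 + n\right) \frac{1}{2 n}\right) \left(- \frac{1}{88}\right) = \left(-56 + \frac{299 + n}{2 n}\right) \left(- \frac{1}{88}\right) = \frac{7}{11} - \frac{299 + n}{176 n}$)
$T{\left(-165 \right)} + p{\left(t{\left(0,0 \right)} \left(-33\right) \right)} = \frac{-299 + 111 \left(-165\right)}{176 \left(-165\right)} - 400 = \frac{1}{176} \left(- \frac{1}{165}\right) \left(-299 - 18315\right) - 400 = \frac{1}{176} \left(- \frac{1}{165}\right) \left(-18614\right) - 400 = \frac{9307}{14520} - 400 = - \frac{5798693}{14520}$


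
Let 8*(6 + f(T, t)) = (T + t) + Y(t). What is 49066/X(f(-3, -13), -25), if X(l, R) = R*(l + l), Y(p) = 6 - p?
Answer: 196264/1125 ≈ 174.46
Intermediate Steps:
f(T, t) = -21/4 + T/8 (f(T, t) = -6 + ((T + t) + (6 - t))/8 = -6 + (6 + T)/8 = -6 + (3/4 + T/8) = -21/4 + T/8)
X(l, R) = 2*R*l (X(l, R) = R*(2*l) = 2*R*l)
49066/X(f(-3, -13), -25) = 49066/((2*(-25)*(-21/4 + (1/8)*(-3)))) = 49066/((2*(-25)*(-21/4 - 3/8))) = 49066/((2*(-25)*(-45/8))) = 49066/(1125/4) = 49066*(4/1125) = 196264/1125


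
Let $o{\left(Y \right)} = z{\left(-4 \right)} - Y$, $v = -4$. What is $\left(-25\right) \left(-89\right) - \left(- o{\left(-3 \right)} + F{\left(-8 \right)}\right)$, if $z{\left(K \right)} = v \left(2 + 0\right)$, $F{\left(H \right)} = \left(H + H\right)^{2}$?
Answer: $1964$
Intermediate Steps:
$F{\left(H \right)} = 4 H^{2}$ ($F{\left(H \right)} = \left(2 H\right)^{2} = 4 H^{2}$)
$z{\left(K \right)} = -8$ ($z{\left(K \right)} = - 4 \left(2 + 0\right) = \left(-4\right) 2 = -8$)
$o{\left(Y \right)} = -8 - Y$
$\left(-25\right) \left(-89\right) - \left(- o{\left(-3 \right)} + F{\left(-8 \right)}\right) = \left(-25\right) \left(-89\right) - \left(5 + 4 \left(-8\right)^{2}\right) = 2225 + \left(\left(-8 + 3\right) - 4 \cdot 64\right) = 2225 - 261 = 1964$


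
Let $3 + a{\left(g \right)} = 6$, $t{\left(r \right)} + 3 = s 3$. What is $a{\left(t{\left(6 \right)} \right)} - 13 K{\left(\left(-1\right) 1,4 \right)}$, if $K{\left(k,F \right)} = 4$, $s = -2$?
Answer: $-49$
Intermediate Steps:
$t{\left(r \right)} = -9$ ($t{\left(r \right)} = -3 - 6 = -9$)
$a{\left(g \right)} = 3$ ($a{\left(g \right)} = -3 + 6 = 3$)
$a{\left(t{\left(6 \right)} \right)} - 13 K{\left(\left(-1\right) 1,4 \right)} = 3 - 52 = -49$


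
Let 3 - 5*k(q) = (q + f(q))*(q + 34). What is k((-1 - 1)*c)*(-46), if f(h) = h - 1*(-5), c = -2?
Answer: 22586/5 ≈ 4517.2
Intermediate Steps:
f(h) = 5 + h (f(h) = h + 5 = 5 + h)
k(q) = ⅗ - (5 + 2*q)*(34 + q)/5 (k(q) = ⅗ - (q + (5 + q))*(q + 34)/5 = ⅗ - (5 + 2*q)*(34 + q)/5)
k((-1 - 1)*c)*(-46) = (-167/5 - 73*(-1 - 1)*(-2)/5 - 2*4*(-1 - 1)²/5)*(-46) = (-167/5 - (-146)*(-2)/5 - 2*(-2*(-2))²/5)*(-46) = (-167/5 - 73/5*4 - ⅖*4²)*(-46) = (-167/5 - 292/5 - ⅖*16)*(-46) = (-167/5 - 292/5 - 32/5)*(-46) = -491/5*(-46) = 22586/5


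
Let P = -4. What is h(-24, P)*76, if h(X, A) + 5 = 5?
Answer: 0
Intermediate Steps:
h(X, A) = 0 (h(X, A) = -5 + 5 = 0)
h(-24, P)*76 = 0*76 = 0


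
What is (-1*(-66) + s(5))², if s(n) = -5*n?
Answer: 1681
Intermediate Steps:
(-1*(-66) + s(5))² = (-1*(-66) - 5*5)² = (66 - 25)² = 41² = 1681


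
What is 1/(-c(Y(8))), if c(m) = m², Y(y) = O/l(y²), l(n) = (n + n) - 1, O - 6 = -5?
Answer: -16129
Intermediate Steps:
O = 1 (O = 6 - 5 = 1)
l(n) = -1 + 2*n (l(n) = 2*n - 1 = -1 + 2*n)
Y(y) = 1/(-1 + 2*y²)
1/(-c(Y(8))) = 1/(-(1/(-1 + 2*8²))²) = 1/(-(1/(-1 + 2*64))²) = 1/(-(1/(-1 + 128))²) = 1/(-(1/127)²) = 1/(-1*1/16129) = 1/(-1/16129) = -16129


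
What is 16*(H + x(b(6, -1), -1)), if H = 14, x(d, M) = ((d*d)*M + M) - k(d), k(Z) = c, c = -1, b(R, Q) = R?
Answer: -352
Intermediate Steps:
k(Z) = -1
x(d, M) = 1 + M + M*d**2 (x(d, M) = ((d*d)*M + M) - 1*(-1) = (d**2*M + M) + 1 = (M*d**2 + M) + 1 = (M + M*d**2) + 1 = 1 + M + M*d**2)
16*(H + x(b(6, -1), -1)) = 16*(14 + (1 - 1 - 1*6**2)) = 16*(14 + (1 - 1 - 1*36)) = 16*(14 + (1 - 1 - 36)) = 16*(14 - 36) = 16*(-22) = -352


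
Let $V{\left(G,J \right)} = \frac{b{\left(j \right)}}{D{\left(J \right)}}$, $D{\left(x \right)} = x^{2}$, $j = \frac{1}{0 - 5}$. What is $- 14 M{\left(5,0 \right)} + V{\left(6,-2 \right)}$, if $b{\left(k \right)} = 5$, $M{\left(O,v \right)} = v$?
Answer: $\frac{5}{4} \approx 1.25$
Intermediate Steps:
$j = - \frac{1}{5}$ ($j = \frac{1}{-5} = - \frac{1}{5} \approx -0.2$)
$V{\left(G,J \right)} = \frac{5}{J^{2}}$
$- 14 M{\left(5,0 \right)} + V{\left(6,-2 \right)} = \left(-14\right) 0 + \frac{5}{4} = 0 + 5 \cdot \frac{1}{4} = 0 + \frac{5}{4} = \frac{5}{4}$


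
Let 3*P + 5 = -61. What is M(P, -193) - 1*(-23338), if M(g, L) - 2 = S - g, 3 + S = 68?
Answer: 23427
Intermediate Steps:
P = -22 (P = -5/3 + (⅓)*(-61) = -5/3 - 61/3 = -22)
S = 65 (S = -3 + 68 = 65)
M(g, L) = 67 - g (M(g, L) = 2 + (65 - g) = 67 - g)
M(P, -193) - 1*(-23338) = (67 - 1*(-22)) - 1*(-23338) = (67 + 22) + 23338 = 89 + 23338 = 23427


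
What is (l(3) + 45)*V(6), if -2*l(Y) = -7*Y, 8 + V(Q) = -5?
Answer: -1443/2 ≈ -721.50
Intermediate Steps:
V(Q) = -13 (V(Q) = -8 - 5 = -13)
l(Y) = 7*Y/2 (l(Y) = -(-7)*Y/2 = 7*Y/2)
(l(3) + 45)*V(6) = ((7/2)*3 + 45)*(-13) = (21/2 + 45)*(-13) = (111/2)*(-13) = -1443/2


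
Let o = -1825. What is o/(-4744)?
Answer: 1825/4744 ≈ 0.38470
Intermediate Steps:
o/(-4744) = -1825/(-4744) = -1825*(-1/4744) = 1825/4744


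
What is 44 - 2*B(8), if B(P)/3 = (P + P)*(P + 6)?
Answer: -1300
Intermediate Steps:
B(P) = 6*P*(6 + P) (B(P) = 3*((P + P)*(P + 6)) = 3*((2*P)*(6 + P)) = 3*(2*P*(6 + P)) = 6*P*(6 + P))
44 - 2*B(8) = 44 - 12*8*(6 + 8) = 44 - 12*8*14 = 44 - 2*672 = 44 - 1344 = -1300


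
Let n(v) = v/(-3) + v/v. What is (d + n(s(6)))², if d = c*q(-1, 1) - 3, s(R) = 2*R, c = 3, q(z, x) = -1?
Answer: 81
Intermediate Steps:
n(v) = 1 - v/3 (n(v) = v*(-⅓) + 1 = -v/3 + 1 = 1 - v/3)
d = -6 (d = 3*(-1) - 3 = -3 - 3 = -6)
(d + n(s(6)))² = (-6 + (1 - 2*6/3))² = (-6 + (1 - ⅓*12))² = (-6 + (1 - 4))² = (-6 - 3)² = (-9)² = 81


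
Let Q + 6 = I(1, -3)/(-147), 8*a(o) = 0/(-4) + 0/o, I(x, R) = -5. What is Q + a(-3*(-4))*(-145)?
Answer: -877/147 ≈ -5.9660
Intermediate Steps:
a(o) = 0 (a(o) = (0/(-4) + 0/o)/8 = (0*(-¼) + 0)/8 = (0 + 0)/8 = (⅛)*0 = 0)
Q = -877/147 (Q = -6 - 5/(-147) = -6 - 5*(-1/147) = -6 + 5/147 = -877/147 ≈ -5.9660)
Q + a(-3*(-4))*(-145) = -877/147 + 0*(-145) = -877/147 + 0 = -877/147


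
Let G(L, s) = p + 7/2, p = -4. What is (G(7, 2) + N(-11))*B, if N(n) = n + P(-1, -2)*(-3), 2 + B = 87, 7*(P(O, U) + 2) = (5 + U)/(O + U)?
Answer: -6035/14 ≈ -431.07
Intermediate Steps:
P(O, U) = -2 + (5 + U)/(7*(O + U)) (P(O, U) = -2 + ((5 + U)/(O + U))/7 = -2 + (5 + U)/(7*(O + U)))
G(L, s) = -½ (G(L, s) = -4 + 7/2 = -½)
B = 85 (B = -2 + 87 = 85)
N(n) = 45/7 + n (N(n) = n + ((5 - 14*(-1) - 13*(-2))/(7*(-1 - 2)))*(-3) = n + ((⅐)*(5 + 14 + 26)/(-3))*(-3) = n + ((⅐)*(-⅓)*45)*(-3) = n - 15/7*(-3) = n + 45/7 = 45/7 + n)
(G(7, 2) + N(-11))*B = (-½ + (45/7 - 11))*85 = (-½ - 32/7)*85 = -71/14*85 = -6035/14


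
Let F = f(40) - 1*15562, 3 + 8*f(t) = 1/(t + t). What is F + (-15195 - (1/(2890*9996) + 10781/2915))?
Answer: -8289228134210923/269471368320 ≈ -30761.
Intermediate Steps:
f(t) = -3/8 + 1/(16*t) (f(t) = -3/8 + 1/(8*(t + t)) = -3/8 + 1/(8*((2*t))) = -3/8 + (1/(2*t))/8 = -3/8 + 1/(16*t))
F = -9959919/640 (F = (1/16)*(1 - 6*40)/40 - 1*15562 = (1/16)*(1/40)*(1 - 240) - 15562 = (1/16)*(1/40)*(-239) - 15562 = -239/640 - 15562 = -9959919/640 ≈ -15562.)
F + (-15195 - (1/(2890*9996) + 10781/2915)) = -9959919/640 + (-15195 - (1/(2890*9996) + 10781/2915)) = -9959919/640 + (-15195 - ((1/2890)*(1/9996) + 10781*(1/2915))) = -9959919/640 + (-15195 - (1/28888440 + 10781/2915)) = -9959919/640 + (-15195 - 1*62289254911/16841960520) = -9959919/640 + (-15195 - 62289254911/16841960520) = -9959919/640 - 255975879356311/16841960520 = -8289228134210923/269471368320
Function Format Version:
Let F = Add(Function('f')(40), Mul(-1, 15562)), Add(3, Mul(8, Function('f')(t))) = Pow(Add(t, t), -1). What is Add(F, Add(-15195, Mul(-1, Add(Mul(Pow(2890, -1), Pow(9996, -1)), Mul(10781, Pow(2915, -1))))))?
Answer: Rational(-8289228134210923, 269471368320) ≈ -30761.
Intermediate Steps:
Function('f')(t) = Add(Rational(-3, 8), Mul(Rational(1, 16), Pow(t, -1))) (Function('f')(t) = Add(Rational(-3, 8), Mul(Rational(1, 8), Pow(Add(t, t), -1))) = Add(Rational(-3, 8), Mul(Rational(1, 8), Pow(Mul(2, t), -1))) = Add(Rational(-3, 8), Mul(Rational(1, 8), Mul(Rational(1, 2), Pow(t, -1)))) = Add(Rational(-3, 8), Mul(Rational(1, 16), Pow(t, -1))))
F = Rational(-9959919, 640) (F = Add(Mul(Rational(1, 16), Pow(40, -1), Add(1, Mul(-6, 40))), Mul(-1, 15562)) = Add(Mul(Rational(1, 16), Rational(1, 40), Add(1, -240)), -15562) = Add(Mul(Rational(1, 16), Rational(1, 40), -239), -15562) = Add(Rational(-239, 640), -15562) = Rational(-9959919, 640) ≈ -15562.)
Add(F, Add(-15195, Mul(-1, Add(Mul(Pow(2890, -1), Pow(9996, -1)), Mul(10781, Pow(2915, -1)))))) = Add(Rational(-9959919, 640), Add(-15195, Mul(-1, Add(Mul(Pow(2890, -1), Pow(9996, -1)), Mul(10781, Pow(2915, -1)))))) = Add(Rational(-9959919, 640), Add(-15195, Mul(-1, Add(Mul(Rational(1, 2890), Rational(1, 9996)), Mul(10781, Rational(1, 2915)))))) = Add(Rational(-9959919, 640), Add(-15195, Mul(-1, Add(Rational(1, 28888440), Rational(10781, 2915))))) = Add(Rational(-9959919, 640), Add(-15195, Mul(-1, Rational(62289254911, 16841960520)))) = Add(Rational(-9959919, 640), Add(-15195, Rational(-62289254911, 16841960520))) = Add(Rational(-9959919, 640), Rational(-255975879356311, 16841960520)) = Rational(-8289228134210923, 269471368320)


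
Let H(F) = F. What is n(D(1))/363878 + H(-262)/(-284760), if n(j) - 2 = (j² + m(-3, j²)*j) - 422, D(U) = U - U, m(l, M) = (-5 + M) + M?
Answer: -6065791/25904474820 ≈ -0.00023416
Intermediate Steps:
m(l, M) = -5 + 2*M
D(U) = 0
n(j) = -420 + j² + j*(-5 + 2*j²) (n(j) = 2 + ((j² + (-5 + 2*j²)*j) - 422) = 2 + ((j² + j*(-5 + 2*j²)) - 422) = 2 + (-422 + j² + j*(-5 + 2*j²)) = -420 + j² + j*(-5 + 2*j²))
n(D(1))/363878 + H(-262)/(-284760) = (-420 + 0² + 0*(-5 + 2*0²))/363878 - 262/(-284760) = (-420 + 0 + 0*(-5 + 2*0))*(1/363878) - 262*(-1/284760) = (-420 + 0 + 0*(-5 + 0))*(1/363878) + 131/142380 = (-420 + 0 + 0*(-5))*(1/363878) + 131/142380 = (-420 + 0 + 0)*(1/363878) + 131/142380 = -420*1/363878 + 131/142380 = -210/181939 + 131/142380 = -6065791/25904474820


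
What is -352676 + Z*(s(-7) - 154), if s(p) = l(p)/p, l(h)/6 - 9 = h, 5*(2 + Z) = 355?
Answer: -2543942/7 ≈ -3.6342e+5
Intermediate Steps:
Z = 69 (Z = -2 + (⅕)*355 = -2 + 71 = 69)
l(h) = 54 + 6*h
s(p) = (54 + 6*p)/p
-352676 + Z*(s(-7) - 154) = -352676 + 69*((6 + 54/(-7)) - 154) = -352676 + 69*((6 + 54*(-⅐)) - 154) = -352676 + 69*((6 - 54/7) - 154) = -352676 + 69*(-12/7 - 154) = -352676 + 69*(-1090/7) = -352676 - 75210/7 = -2543942/7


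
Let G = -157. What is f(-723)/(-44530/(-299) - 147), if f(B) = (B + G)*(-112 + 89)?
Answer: 6051760/577 ≈ 10488.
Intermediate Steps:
f(B) = 3611 - 23*B (f(B) = (B - 157)*(-112 + 89) = (-157 + B)*(-23) = 3611 - 23*B)
f(-723)/(-44530/(-299) - 147) = (3611 - 23*(-723))/(-44530/(-299) - 147) = (3611 + 16629)/(-44530*(-1)/299 - 147) = 20240/(-146*(-305/299) - 147) = 20240/(44530/299 - 147) = 20240/(577/299) = 20240*(299/577) = 6051760/577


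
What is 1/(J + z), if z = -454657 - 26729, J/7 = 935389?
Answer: 1/6066337 ≈ 1.6484e-7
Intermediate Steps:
J = 6547723 (J = 7*935389 = 6547723)
z = -481386
1/(J + z) = 1/(6547723 - 481386) = 1/6066337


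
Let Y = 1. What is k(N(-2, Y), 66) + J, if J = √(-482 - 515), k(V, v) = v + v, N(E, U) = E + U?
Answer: 132 + I*√997 ≈ 132.0 + 31.575*I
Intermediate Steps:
k(V, v) = 2*v
J = I*√997 (J = √(-997) = I*√997 ≈ 31.575*I)
k(N(-2, Y), 66) + J = 2*66 + I*√997 = 132 + I*√997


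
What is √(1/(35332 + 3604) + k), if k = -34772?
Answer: 3*I*√1464299237866/19468 ≈ 186.47*I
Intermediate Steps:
√(1/(35332 + 3604) + k) = √(1/(35332 + 3604) - 34772) = √(1/38936 - 34772) = √(-1353882591/38936) = 3*I*√1464299237866/19468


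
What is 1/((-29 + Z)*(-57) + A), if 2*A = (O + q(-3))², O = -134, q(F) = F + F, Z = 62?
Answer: 1/7919 ≈ 0.00012628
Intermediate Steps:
q(F) = 2*F
A = 9800 (A = (-134 + 2*(-3))²/2 = (-134 - 6)²/2 = (½)*(-140)² = (½)*19600 = 9800)
1/((-29 + Z)*(-57) + A) = 1/((-29 + 62)*(-57) + 9800) = 1/(33*(-57) + 9800) = 1/(-1881 + 9800) = 1/7919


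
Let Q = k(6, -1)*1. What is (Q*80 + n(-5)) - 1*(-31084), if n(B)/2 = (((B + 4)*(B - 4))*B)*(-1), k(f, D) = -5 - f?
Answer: 30294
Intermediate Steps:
Q = -11 (Q = (-5 - 1*6)*1 = (-5 - 6)*1 = -11*1 = -11)
n(B) = -2*B*(-4 + B)*(4 + B) (n(B) = 2*((((B + 4)*(B - 4))*B)*(-1)) = 2*((((4 + B)*(-4 + B))*B)*(-1)) = 2*((((-4 + B)*(4 + B))*B)*(-1)) = 2*((B*(-4 + B)*(4 + B))*(-1)) = 2*(-B*(-4 + B)*(4 + B)) = -2*B*(-4 + B)*(4 + B))
(Q*80 + n(-5)) - 1*(-31084) = (-11*80 + 2*(-5)*(16 - 1*(-5)²)) - 1*(-31084) = (-880 + 2*(-5)*(16 - 1*25)) + 31084 = (-880 + 2*(-5)*(16 - 25)) + 31084 = (-880 + 2*(-5)*(-9)) + 31084 = (-880 + 90) + 31084 = -790 + 31084 = 30294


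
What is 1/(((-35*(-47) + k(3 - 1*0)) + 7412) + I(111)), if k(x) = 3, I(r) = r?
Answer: 1/9171 ≈ 0.00010904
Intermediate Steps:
1/(((-35*(-47) + k(3 - 1*0)) + 7412) + I(111)) = 1/(((-35*(-47) + 3) + 7412) + 111) = 1/(((1645 + 3) + 7412) + 111) = 1/((1648 + 7412) + 111) = 1/(9060 + 111) = 1/9171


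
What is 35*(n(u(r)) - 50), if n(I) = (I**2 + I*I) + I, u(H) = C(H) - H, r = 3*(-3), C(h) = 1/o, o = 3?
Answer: 42070/9 ≈ 4674.4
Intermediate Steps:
C(h) = 1/3
r = -9
u(H) = 1/3 - H
n(I) = I + 2*I**2 (n(I) = (I**2 + I**2) + I = 2*I**2 + I = I + 2*I**2)
35*(n(u(r)) - 50) = 35*((1/3 - 1*(-9))*(1 + 2*(1/3 - 1*(-9))) - 50) = 35*((1/3 + 9)*(1 + 2*(1/3 + 9)) - 50) = 35*(28*(1 + 2*(28/3))/3 - 50) = 35*(28*(1 + 56/3)/3 - 50) = 35*((28/3)*(59/3) - 50) = 35*(1652/9 - 50) = 35*(1202/9) = 42070/9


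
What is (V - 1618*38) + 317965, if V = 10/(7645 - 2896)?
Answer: 1218028279/4749 ≈ 2.5648e+5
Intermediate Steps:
V = 10/4749 ≈ 0.0021057
(V - 1618*38) + 317965 = (10/4749 - 1618*38) + 317965 = (10/4749 - 61484) + 317965 = -291987506/4749 + 317965 = 1218028279/4749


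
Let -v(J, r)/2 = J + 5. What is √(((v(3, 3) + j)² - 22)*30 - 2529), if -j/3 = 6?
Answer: 3*√3499 ≈ 177.46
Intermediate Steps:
j = -18 (j = -3*6 = -18)
v(J, r) = -10 - 2*J (v(J, r) = -2*(J + 5) = -2*(5 + J) = -10 - 2*J)
√(((v(3, 3) + j)² - 22)*30 - 2529) = √((((-10 - 2*3) - 18)² - 22)*30 - 2529) = √((((-10 - 6) - 18)² - 22)*30 - 2529) = √(((-16 - 18)² - 22)*30 - 2529) = √(((-34)² - 22)*30 - 2529) = √((1156 - 22)*30 - 2529) = √(1134*30 - 2529) = √(34020 - 2529) = √31491 = 3*√3499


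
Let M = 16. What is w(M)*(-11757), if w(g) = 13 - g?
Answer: 35271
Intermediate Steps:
w(M)*(-11757) = (13 - 1*16)*(-11757) = (13 - 16)*(-11757) = -3*(-11757) = 35271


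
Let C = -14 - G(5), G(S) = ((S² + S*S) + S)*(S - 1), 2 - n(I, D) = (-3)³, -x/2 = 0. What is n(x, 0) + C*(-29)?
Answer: 6815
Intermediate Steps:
x = 0 (x = -2*0 = 0)
n(I, D) = 29 (n(I, D) = 2 - 1*(-3)³ = 2 - 1*(-27) = 2 + 27 = 29)
G(S) = (-1 + S)*(S + 2*S²) (G(S) = ((S² + S²) + S)*(-1 + S) = (2*S² + S)*(-1 + S) = (S + 2*S²)*(-1 + S) = (-1 + S)*(S + 2*S²))
C = -234 (C = -14 - 5*(-1 - 1*5 + 2*5²) = -14 - 5*(-1 - 5 + 2*25) = -14 - 5*(-1 - 5 + 50) = -14 - 5*44 = -14 - 1*220 = -14 - 220 = -234)
n(x, 0) + C*(-29) = 29 - 234*(-29) = 29 + 6786 = 6815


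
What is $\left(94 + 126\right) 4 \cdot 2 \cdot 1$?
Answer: $1760$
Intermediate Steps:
$\left(94 + 126\right) 4 \cdot 2 \cdot 1 = 220 \cdot 8 \cdot 1 = 220 \cdot 8 = 1760$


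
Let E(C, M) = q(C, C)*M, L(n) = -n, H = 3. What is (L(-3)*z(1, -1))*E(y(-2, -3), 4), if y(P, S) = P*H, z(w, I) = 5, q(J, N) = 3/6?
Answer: 30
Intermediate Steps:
q(J, N) = ½ (q(J, N) = 3*(⅙) = ½)
y(P, S) = 3*P (y(P, S) = P*3 = 3*P)
E(C, M) = M/2
(L(-3)*z(1, -1))*E(y(-2, -3), 4) = (-1*(-3)*5)*((½)*4) = (3*5)*2 = 15*2 = 30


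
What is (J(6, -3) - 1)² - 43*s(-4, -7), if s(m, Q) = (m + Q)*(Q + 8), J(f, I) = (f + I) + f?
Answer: 537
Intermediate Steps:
J(f, I) = I + 2*f (J(f, I) = (I + f) + f = I + 2*f)
s(m, Q) = (8 + Q)*(Q + m) (s(m, Q) = (Q + m)*(8 + Q) = (8 + Q)*(Q + m))
(J(6, -3) - 1)² - 43*s(-4, -7) = ((-3 + 2*6) - 1)² - 43*((-7)² + 8*(-7) + 8*(-4) - 7*(-4)) = ((-3 + 12) - 1)² - 43*(49 - 56 - 32 + 28) = (9 - 1)² - 43*(-11) = 8² + 473 = 64 + 473 = 537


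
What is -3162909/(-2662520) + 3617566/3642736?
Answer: 330523192271/151544647730 ≈ 2.1810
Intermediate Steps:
-3162909/(-2662520) + 3617566/3642736 = -3162909*(-1/2662520) + 3617566*(1/3642736) = 3162909/2662520 + 1808783/1821368 = 330523192271/151544647730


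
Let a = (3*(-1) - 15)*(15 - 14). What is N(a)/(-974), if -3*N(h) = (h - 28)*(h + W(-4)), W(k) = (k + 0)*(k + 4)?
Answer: 138/487 ≈ 0.28337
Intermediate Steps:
W(k) = k*(4 + k)
a = -18 (a = (-3 - 15)*1 = -18*1 = -18)
N(h) = -h*(-28 + h)/3 (N(h) = -(h - 28)*(h - 4*(4 - 4))/3 = -(-28 + h)*(h - 4*0)/3 = -(-28 + h)*(h + 0)/3 = -(-28 + h)*h/3 = -h*(-28 + h)/3)
N(a)/(-974) = ((1/3)*(-18)*(28 - 1*(-18)))/(-974) = ((1/3)*(-18)*(28 + 18))*(-1/974) = ((1/3)*(-18)*46)*(-1/974) = -276*(-1/974) = 138/487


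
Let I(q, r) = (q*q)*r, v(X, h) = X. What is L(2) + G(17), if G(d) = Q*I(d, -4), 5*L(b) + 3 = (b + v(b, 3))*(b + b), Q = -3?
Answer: 17353/5 ≈ 3470.6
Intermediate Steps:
L(b) = -⅗ + 4*b²/5 (L(b) = -⅗ + ((b + b)*(b + b))/5 = -⅗ + ((2*b)*(2*b))/5 = -⅗ + (4*b²)/5 = -⅗ + 4*b²/5)
I(q, r) = r*q² (I(q, r) = q²*r = r*q²)
G(d) = 12*d² (G(d) = -(-12)*d² = 12*d²)
L(2) + G(17) = (-⅗ + (⅘)*2²) + 12*17² = (-⅗ + (⅘)*4) + 12*289 = (-⅗ + 16/5) + 3468 = 13/5 + 3468 = 17353/5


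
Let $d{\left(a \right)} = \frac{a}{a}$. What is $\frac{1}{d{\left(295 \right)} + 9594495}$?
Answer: $\frac{1}{9594496} \approx 1.0423 \cdot 10^{-7}$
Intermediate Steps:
$d{\left(a \right)} = 1$
$\frac{1}{d{\left(295 \right)} + 9594495} = \frac{1}{1 + 9594495} = \frac{1}{9594496}$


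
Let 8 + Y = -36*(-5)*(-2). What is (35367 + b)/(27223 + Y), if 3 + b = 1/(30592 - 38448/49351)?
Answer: 53389290562567/40543190723120 ≈ 1.3168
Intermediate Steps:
b = -4529072681/1509707344 (b = -3 + 1/(30592 - 38448/49351) = -3 + 1/(1509707344/49351) = -3 + 49351/1509707344 = -4529072681/1509707344 ≈ -3.0000)
Y = -368 (Y = -8 - 36*(-5)*(-2) = -8 + 180*(-2) = -8 - 360 = -368)
(35367 + b)/(27223 + Y) = (35367 - 4529072681/1509707344)/(27223 - 368) = (53389290562567/1509707344)/26855 = (53389290562567/1509707344)*(1/26855) = 53389290562567/40543190723120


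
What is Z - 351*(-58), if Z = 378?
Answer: 20736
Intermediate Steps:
Z - 351*(-58) = 378 - 351*(-58) = 378 + 20358 = 20736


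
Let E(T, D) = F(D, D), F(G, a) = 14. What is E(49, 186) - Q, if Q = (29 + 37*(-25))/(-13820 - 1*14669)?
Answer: 397950/28489 ≈ 13.969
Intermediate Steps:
E(T, D) = 14
Q = 896/28489 (Q = (29 - 925)/(-13820 - 14669) = -896/(-28489) = -896*(-1/28489) = 896/28489 ≈ 0.031451)
E(49, 186) - Q = 14 - 1*896/28489 = 14 - 896/28489 = 397950/28489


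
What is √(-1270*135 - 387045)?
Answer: 9*I*√6895 ≈ 747.33*I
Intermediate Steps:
√(-1270*135 - 387045) = √(-171450 - 387045) = √(-558495) = 9*I*√6895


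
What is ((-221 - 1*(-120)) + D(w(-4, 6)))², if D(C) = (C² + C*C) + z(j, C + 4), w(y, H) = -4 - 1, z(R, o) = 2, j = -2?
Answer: 2401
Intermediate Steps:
w(y, H) = -5
D(C) = 2 + 2*C² (D(C) = (C² + C*C) + 2 = (C² + C²) + 2 = 2*C² + 2 = 2 + 2*C²)
((-221 - 1*(-120)) + D(w(-4, 6)))² = ((-221 - 1*(-120)) + (2 + 2*(-5)²))² = ((-221 + 120) + (2 + 2*25))² = (-101 + (2 + 50))² = (-101 + 52)² = (-49)² = 2401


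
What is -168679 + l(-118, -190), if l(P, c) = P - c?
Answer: -168607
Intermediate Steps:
-168679 + l(-118, -190) = -168679 + (-118 - 1*(-190)) = -168679 + (-118 + 190) = -168679 + 72 = -168607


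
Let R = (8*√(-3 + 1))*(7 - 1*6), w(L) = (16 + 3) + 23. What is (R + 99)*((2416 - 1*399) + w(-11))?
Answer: 203841 + 16472*I*√2 ≈ 2.0384e+5 + 23295.0*I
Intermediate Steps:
w(L) = 42 (w(L) = 19 + 23 = 42)
R = 8*I*√2 (R = (8*√(-2))*(7 - 6) = (8*(I*√2))*1 = (8*I*√2)*1 = 8*I*√2 ≈ 11.314*I)
(R + 99)*((2416 - 1*399) + w(-11)) = (8*I*√2 + 99)*((2416 - 1*399) + 42) = (99 + 8*I*√2)*((2416 - 399) + 42) = (99 + 8*I*√2)*(2017 + 42) = (99 + 8*I*√2)*2059 = 203841 + 16472*I*√2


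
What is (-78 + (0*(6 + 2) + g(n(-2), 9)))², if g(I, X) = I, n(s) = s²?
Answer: 5476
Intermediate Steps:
(-78 + (0*(6 + 2) + g(n(-2), 9)))² = (-78 + (0*(6 + 2) + (-2)²))² = (-78 + (0*8 + 4))² = (-78 + (0 + 4))² = (-78 + 4)² = (-74)² = 5476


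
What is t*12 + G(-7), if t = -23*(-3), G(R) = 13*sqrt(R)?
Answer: 828 + 13*I*sqrt(7) ≈ 828.0 + 34.395*I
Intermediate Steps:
t = 69
t*12 + G(-7) = 69*12 + 13*sqrt(-7) = 828 + 13*(I*sqrt(7)) = 828 + 13*I*sqrt(7)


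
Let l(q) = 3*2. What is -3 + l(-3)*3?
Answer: 15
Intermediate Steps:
l(q) = 6
-3 + l(-3)*3 = -3 + 6*3 = -3 + 18 = 15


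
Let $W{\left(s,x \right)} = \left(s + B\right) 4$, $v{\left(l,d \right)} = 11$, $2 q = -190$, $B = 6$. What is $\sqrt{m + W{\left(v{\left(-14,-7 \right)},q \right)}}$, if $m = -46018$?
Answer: $5 i \sqrt{1838} \approx 214.36 i$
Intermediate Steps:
$q = -95$ ($q = \frac{1}{2} \left(-190\right) = -95$)
$W{\left(s,x \right)} = 24 + 4 s$ ($W{\left(s,x \right)} = \left(s + 6\right) 4 = \left(6 + s\right) 4 = 24 + 4 s$)
$\sqrt{m + W{\left(v{\left(-14,-7 \right)},q \right)}} = \sqrt{-46018 + \left(24 + 4 \cdot 11\right)} = \sqrt{-46018 + \left(24 + 44\right)} = \sqrt{-46018 + 68} = \sqrt{-45950} = 5 i \sqrt{1838}$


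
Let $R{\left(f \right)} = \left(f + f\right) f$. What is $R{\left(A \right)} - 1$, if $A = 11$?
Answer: $241$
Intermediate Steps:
$R{\left(f \right)} = 2 f^{2}$ ($R{\left(f \right)} = 2 f f = 2 f^{2}$)
$R{\left(A \right)} - 1 = 2 \cdot 11^{2} - 1 = 2 \cdot 121 - 1 = 242 - 1 = 241$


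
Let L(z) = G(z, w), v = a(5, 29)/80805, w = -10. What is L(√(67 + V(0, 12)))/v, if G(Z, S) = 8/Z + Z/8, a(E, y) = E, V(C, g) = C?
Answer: 2117091*√67/536 ≈ 32330.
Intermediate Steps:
G(Z, S) = 8/Z + Z/8 (G(Z, S) = 8/Z + Z*(⅛) = 8/Z + Z/8)
v = 1/16161 (v = 5/80805 = 5*(1/80805) = 1/16161 ≈ 6.1877e-5)
L(z) = 8/z + z/8
L(√(67 + V(0, 12)))/v = (8/(√(67 + 0)) + √(67 + 0)/8)/(1/16161) = (8/(√67) + √67/8)*16161 = (8*(√67/67) + √67/8)*16161 = (8*√67/67 + √67/8)*16161 = (131*√67/536)*16161 = 2117091*√67/536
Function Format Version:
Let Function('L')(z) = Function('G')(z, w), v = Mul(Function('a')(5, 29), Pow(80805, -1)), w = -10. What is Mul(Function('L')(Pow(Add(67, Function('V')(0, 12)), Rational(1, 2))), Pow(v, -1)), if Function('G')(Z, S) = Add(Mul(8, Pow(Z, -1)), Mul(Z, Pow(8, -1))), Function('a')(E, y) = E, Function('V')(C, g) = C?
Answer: Mul(Rational(2117091, 536), Pow(67, Rational(1, 2))) ≈ 32330.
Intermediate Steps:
Function('G')(Z, S) = Add(Mul(8, Pow(Z, -1)), Mul(Rational(1, 8), Z)) (Function('G')(Z, S) = Add(Mul(8, Pow(Z, -1)), Mul(Z, Rational(1, 8))) = Add(Mul(8, Pow(Z, -1)), Mul(Rational(1, 8), Z)))
v = Rational(1, 16161) (v = Mul(5, Pow(80805, -1)) = Mul(5, Rational(1, 80805)) = Rational(1, 16161) ≈ 6.1877e-5)
Function('L')(z) = Add(Mul(8, Pow(z, -1)), Mul(Rational(1, 8), z))
Mul(Function('L')(Pow(Add(67, Function('V')(0, 12)), Rational(1, 2))), Pow(v, -1)) = Mul(Add(Mul(8, Pow(Pow(Add(67, 0), Rational(1, 2)), -1)), Mul(Rational(1, 8), Pow(Add(67, 0), Rational(1, 2)))), Pow(Rational(1, 16161), -1)) = Mul(Add(Mul(8, Pow(Pow(67, Rational(1, 2)), -1)), Mul(Rational(1, 8), Pow(67, Rational(1, 2)))), 16161) = Mul(Add(Mul(8, Mul(Rational(1, 67), Pow(67, Rational(1, 2)))), Mul(Rational(1, 8), Pow(67, Rational(1, 2)))), 16161) = Mul(Add(Mul(Rational(8, 67), Pow(67, Rational(1, 2))), Mul(Rational(1, 8), Pow(67, Rational(1, 2)))), 16161) = Mul(Mul(Rational(131, 536), Pow(67, Rational(1, 2))), 16161) = Mul(Rational(2117091, 536), Pow(67, Rational(1, 2)))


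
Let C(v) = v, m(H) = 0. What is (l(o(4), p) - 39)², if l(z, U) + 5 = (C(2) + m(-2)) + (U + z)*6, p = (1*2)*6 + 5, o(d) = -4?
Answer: 1296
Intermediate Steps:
p = 17 (p = 2*6 + 5 = 12 + 5 = 17)
l(z, U) = -3 + 6*U + 6*z (l(z, U) = -5 + ((2 + 0) + (U + z)*6) = -5 + (2 + (6*U + 6*z)) = -5 + (2 + 6*U + 6*z) = -3 + 6*U + 6*z)
(l(o(4), p) - 39)² = ((-3 + 6*17 + 6*(-4)) - 39)² = ((-3 + 102 - 24) - 39)² = (75 - 39)² = 36² = 1296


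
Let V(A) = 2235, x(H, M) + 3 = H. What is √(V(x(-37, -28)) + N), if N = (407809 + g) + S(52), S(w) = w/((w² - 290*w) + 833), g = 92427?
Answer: √66949662037643/11543 ≈ 708.85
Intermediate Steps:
x(H, M) = -3 + H
S(w) = w/(833 + w² - 290*w)
N = 5774224096/11543 (N = (407809 + 92427) + 52/(833 + 52² - 290*52) = 500236 + 52/(833 + 2704 - 15080) = 500236 + 52/(-11543) = 500236 + 52*(-1/11543) = 500236 - 52/11543 = 5774224096/11543 ≈ 5.0024e+5)
√(V(x(-37, -28)) + N) = √(2235 + 5774224096/11543) = √(5800022701/11543) = √66949662037643/11543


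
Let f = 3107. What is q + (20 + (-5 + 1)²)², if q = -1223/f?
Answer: 4025449/3107 ≈ 1295.6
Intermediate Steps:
q = -1223/3107 ≈ -0.39363
q + (20 + (-5 + 1)²)² = -1223/3107 + (20 + (-5 + 1)²)² = -1223/3107 + (20 + (-4)²)² = -1223/3107 + (20 + 16)² = -1223/3107 + 36² = -1223/3107 + 1296 = 4025449/3107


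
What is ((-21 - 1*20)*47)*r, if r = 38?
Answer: -73226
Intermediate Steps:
((-21 - 1*20)*47)*r = ((-21 - 1*20)*47)*38 = ((-21 - 20)*47)*38 = -41*47*38 = -1927*38 = -73226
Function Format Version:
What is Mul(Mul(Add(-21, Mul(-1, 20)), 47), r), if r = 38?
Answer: -73226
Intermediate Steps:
Mul(Mul(Add(-21, Mul(-1, 20)), 47), r) = Mul(Mul(Add(-21, Mul(-1, 20)), 47), 38) = Mul(Mul(Add(-21, -20), 47), 38) = Mul(Mul(-41, 47), 38) = Mul(-1927, 38) = -73226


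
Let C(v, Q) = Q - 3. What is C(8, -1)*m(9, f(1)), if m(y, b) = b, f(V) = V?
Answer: -4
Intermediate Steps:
C(v, Q) = -3 + Q
C(8, -1)*m(9, f(1)) = (-3 - 1)*1 = -4*1 = -4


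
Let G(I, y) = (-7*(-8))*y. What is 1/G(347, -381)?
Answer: -1/21336 ≈ -4.6869e-5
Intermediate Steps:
G(I, y) = 56*y
1/G(347, -381) = 1/(56*(-381)) = 1/(-21336) = -1/21336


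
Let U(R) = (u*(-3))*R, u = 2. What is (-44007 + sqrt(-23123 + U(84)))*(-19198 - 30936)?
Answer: 2206246938 - 50134*I*sqrt(23627) ≈ 2.2062e+9 - 7.7061e+6*I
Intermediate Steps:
U(R) = -6*R (U(R) = (2*(-3))*R = -6*R)
(-44007 + sqrt(-23123 + U(84)))*(-19198 - 30936) = (-44007 + sqrt(-23123 - 6*84))*(-19198 - 30936) = (-44007 + sqrt(-23123 - 504))*(-50134) = (-44007 + sqrt(-23627))*(-50134) = (-44007 + I*sqrt(23627))*(-50134) = 2206246938 - 50134*I*sqrt(23627)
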